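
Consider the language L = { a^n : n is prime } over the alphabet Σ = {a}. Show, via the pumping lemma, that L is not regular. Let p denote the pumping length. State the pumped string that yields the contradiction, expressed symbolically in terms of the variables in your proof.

Toward a contradiction, assume L is regular with pumping length p.
Let q be a prime with q ≥ p+2 (infinitely many primes exist), and take w = a^q ∈ L with |w| = q ≥ p.
Write w = xyz as guaranteed by the lemma, with |xy| ≤ p and |y| > 0.
Then y = a^k for some k with 1 ≤ k ≤ p.
Since 1 ≤ k ≤ p, |xz| = q-k. Pump with i = q+1: |xy^{q+1}z| = (q-k)+(q+1)k = q+qk = q(1+k), which is composite (both factors ≥ 2). So xy^{q+1}z = a^{q(1+k)} ∉ L.
This is a contradiction; hence L is not regular.

a^{q(1+k)}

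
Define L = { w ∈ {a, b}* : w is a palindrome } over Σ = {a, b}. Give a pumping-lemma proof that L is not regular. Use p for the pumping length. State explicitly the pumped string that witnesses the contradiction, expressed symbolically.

a^{p+k} b a^p

Assume L is regular; let p be its pumping constant.
Take w = a^p b a^p, a palindrome of length 2p+1 ≥ p.
Write w = xyz as guaranteed by the lemma, with |xy| ≤ p and |y| ≥ 1.
Since the first p symbols of w are all a's and |xy| ≤ p, y lies entirely in the leading a-block: y = a^k for some k with 1 ≤ k ≤ p.
Pump with i = 2: xy^2z = a^{p+k} b a^p. Its reverse is a^p b a^{p+k}, which differs from xy^2z since k ≥ 1. So xy^2z is not a palindrome and xy^2z ∉ L.
This contradicts the pumping lemma, so L is not regular.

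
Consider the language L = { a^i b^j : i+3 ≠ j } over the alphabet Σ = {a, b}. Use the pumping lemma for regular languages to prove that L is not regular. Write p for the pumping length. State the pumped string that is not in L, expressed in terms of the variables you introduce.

Assume L is regular; let p be its pumping constant.
Choose w = a^p b^{p+p!+3}. Since p ≠ (p+p!+3)-3 = p+p!, w ∈ L; and |w| ≥ p.
Write w = xyz as guaranteed by the lemma, with |xy| ≤ p and |y| ≥ 1.
Since the first p symbols of w are all a's and |xy| ≤ p, y lies entirely in the leading a-block: y = a^k for some k with 1 ≤ k ≤ p.
Since 1 ≤ k ≤ p, k divides p!; set t = 1 + p!/k. Then xy^t z has p + (p!/k)·k = p + p! copies of a. Now the a-count is p+p! and (b-count)-3 = (p+p!+3)-3 = p+p!, so i+3 ≠ j fails. So xy^t z = a^{p+p!} b^{p+p!+3} ∉ L.
This is a contradiction; hence L is not regular.

a^{p+p!} b^{p+p!+3}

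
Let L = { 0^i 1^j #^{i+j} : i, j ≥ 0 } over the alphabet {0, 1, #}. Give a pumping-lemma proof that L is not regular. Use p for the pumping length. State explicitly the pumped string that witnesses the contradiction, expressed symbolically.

0^{p+k} 1^p #^{2p}

Assume L is regular; let p be its pumping constant.
Take w = 0^p 1^p #^{2p} ∈ L (with i=j=p, i+j=2p), |w| = 4p ≥ p.
The pumping lemma gives a decomposition w = xyz where |xy| ≤ p and |y| ≥ 1.
Because |xy| ≤ p and w begins with p copies of 0, we have y = 0^k with 1 ≤ k ≤ p.
Consider xy^2z = 0^{p+k} 1^p #^{2p}. Now the 0- and 1-counts sum to 2p+k, but the #-count is 2p ≠ 2p+k. So xy^2z ∉ L.
This contradicts the pumping lemma, so L is not regular.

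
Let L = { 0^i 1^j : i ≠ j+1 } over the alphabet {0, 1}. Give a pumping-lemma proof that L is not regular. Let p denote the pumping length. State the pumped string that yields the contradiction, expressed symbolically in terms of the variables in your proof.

0^{p+p!} 1^{p+p!-1}

Toward a contradiction, assume L is regular with pumping length p.
Choose w = 0^p 1^{p+p!-1}. Since p ≠ (p+p!-1)+1 = p+p!, w ∈ L; and |w| ≥ p.
Write w = xyz as guaranteed by the lemma, with |xy| ≤ p and |y| > 0.
Because |xy| ≤ p and w begins with p copies of 0, we have y = 0^k with 1 ≤ k ≤ p.
Since 1 ≤ k ≤ p, k divides p!; set t = 1 + p!/k. Then xy^t z has p + (p!/k)·k = p + p! copies of 0. Now the 0-count is p+p! and (1-count)+1 = (p+p!-1)+1 = p+p!, so i ≠ j+1 fails. So xy^t z = 0^{p+p!} 1^{p+p!-1} ∉ L.
Contradiction. Therefore L is not regular.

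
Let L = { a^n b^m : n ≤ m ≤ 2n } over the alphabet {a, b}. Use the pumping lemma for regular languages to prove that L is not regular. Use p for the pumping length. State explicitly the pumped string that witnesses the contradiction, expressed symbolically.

Assume L is regular; let p be its pumping constant.
Take w = a^p b^p ∈ L (since p ≤ p ≤ 2p), with |w| = 2p ≥ p.
The pumping lemma gives a decomposition w = xyz where |xy| ≤ p and |y| ≥ 1.
Since the first p symbols of w are all a's and |xy| ≤ p, y lies entirely in the leading a-block: y = a^k for some k with 1 ≤ k ≤ p.
Pump with i = 2: xy^2z = a^{p+k} b^p. Now n = p+k > p = m, so the condition n ≤ m fails. Thus xy^2z ∉ L.
Contradiction. Therefore L is not regular.

a^{p+k} b^p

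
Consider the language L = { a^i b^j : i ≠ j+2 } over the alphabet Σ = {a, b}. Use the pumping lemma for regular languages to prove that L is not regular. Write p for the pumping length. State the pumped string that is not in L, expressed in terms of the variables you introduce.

Assume L is regular. Let p be the pumping length given by the pumping lemma.
Choose w = a^p b^{p+p!-2}. Since p ≠ (p+p!-2)+2 = p+p!, w ∈ L; and |w| ≥ p.
The pumping lemma gives a decomposition w = xyz where |xy| ≤ p and y is nonempty.
Because |xy| ≤ p and w begins with p copies of a, we have y = a^k with 1 ≤ k ≤ p.
Since 1 ≤ k ≤ p, k divides p!; set t = 1 + p!/k. Then xy^t z has p + (p!/k)·k = p + p! copies of a. Now the a-count is p+p! and (b-count)+2 = (p+p!-2)+2 = p+p!, so i ≠ j+2 fails. So xy^t z = a^{p+p!} b^{p+p!-2} ∉ L.
Contradiction. Therefore L is not regular.

a^{p+p!} b^{p+p!-2}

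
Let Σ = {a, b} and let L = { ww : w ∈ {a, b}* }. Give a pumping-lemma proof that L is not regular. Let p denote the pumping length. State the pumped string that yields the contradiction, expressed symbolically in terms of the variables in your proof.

Suppose for contradiction that L is regular, and let p be the pumping length.
Take w = a^p b^p a^p b^p = uu where u = a^pb^p; then w ∈ L and |w| = 4p ≥ p.
The pumping lemma gives a decomposition w = xyz where |xy| ≤ p and |y| > 0.
Because |xy| ≤ p and w begins with p copies of a, we have y = a^k with 1 ≤ k ≤ p.
Pump with i = 2: xy^2z = a^{p+k} b^p a^p b^p, of length 4p+k. Suppose this equals vv. The string starts with a and ends with b, so v does too; thus the boundary between the two copies of v is a b→a transition. There is exactly one such transition, at position 2p+k, so |v| = 2p+k and |vv| = 4p+2k ≠ 4p+k since k ≥ 1. So xy^2z ∉ L.
This is a contradiction; hence L is not regular.

a^{p+k} b^p a^p b^p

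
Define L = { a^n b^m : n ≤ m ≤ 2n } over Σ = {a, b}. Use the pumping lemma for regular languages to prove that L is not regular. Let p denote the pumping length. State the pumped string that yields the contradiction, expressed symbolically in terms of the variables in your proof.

Assume L is regular; let p be its pumping constant.
Take w = a^p b^p ∈ L (since p ≤ p ≤ 2p), with |w| = 2p ≥ p.
By the pumping lemma, w = xyz with |xy| ≤ p and |y| ≥ 1.
Since the first p symbols of w are all a's and |xy| ≤ p, y lies entirely in the leading a-block: y = a^k for some k with 1 ≤ k ≤ p.
Pump with i = 2: xy^2z = a^{p+k} b^p. Now n = p+k > p = m, so the condition n ≤ m fails. Thus xy^2z ∉ L.
This contradicts the pumping lemma, so L is not regular.

a^{p+k} b^p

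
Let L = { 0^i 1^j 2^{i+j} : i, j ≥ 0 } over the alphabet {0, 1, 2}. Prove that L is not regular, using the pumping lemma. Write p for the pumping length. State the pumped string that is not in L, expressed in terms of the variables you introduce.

0^{p+k} 1^p 2^{2p}

Suppose for contradiction that L is regular, and let p be the pumping length.
Take w = 0^p 1^p 2^{2p} ∈ L (with i=j=p, i+j=2p), |w| = 4p ≥ p.
The pumping lemma gives a decomposition w = xyz where |xy| ≤ p and y is nonempty.
Because |xy| ≤ p and w begins with p copies of 0, we have y = 0^k with 1 ≤ k ≤ p.
Consider xy^2z = 0^{p+k} 1^p 2^{2p}. Now the 0- and 1-counts sum to 2p+k, but the 2-count is 2p ≠ 2p+k. So xy^2z ∉ L.
This is a contradiction; hence L is not regular.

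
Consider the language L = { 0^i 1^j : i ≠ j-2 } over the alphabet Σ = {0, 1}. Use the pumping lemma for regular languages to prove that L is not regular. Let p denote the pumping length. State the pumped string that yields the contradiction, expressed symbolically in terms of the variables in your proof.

0^{p+p!} 1^{p+p!+2}

Assume L is regular; let p be its pumping constant.
Choose w = 0^p 1^{p+p!+2}. Since p ≠ (p+p!+2)-2 = p+p!, w ∈ L; and |w| ≥ p.
The pumping lemma gives a decomposition w = xyz where |xy| ≤ p and |y| ≥ 1.
Since the first p symbols of w are all 0's and |xy| ≤ p, y lies entirely in the leading 0-block: y = 0^k for some k with 1 ≤ k ≤ p.
Since 1 ≤ k ≤ p, k divides p!; set t = 1 + p!/k. Then xy^t z has p + (p!/k)·k = p + p! copies of 0. Now the 0-count is p+p! and (1-count)-2 = (p+p!+2)-2 = p+p!, so i ≠ j-2 fails. So xy^t z = 0^{p+p!} 1^{p+p!+2} ∉ L.
Contradiction. Therefore L is not regular.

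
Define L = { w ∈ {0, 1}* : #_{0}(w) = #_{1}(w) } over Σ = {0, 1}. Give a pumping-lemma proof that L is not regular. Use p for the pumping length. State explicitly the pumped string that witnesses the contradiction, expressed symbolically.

Toward a contradiction, assume L is regular with pumping length p.
Choose w = 0^p 1^p ∈ L with |w| = 2p ≥ p.
By the pumping lemma, w = xyz with |xy| ≤ p and y is nonempty.
Because |xy| ≤ p and w begins with p copies of 0, we have y = 0^k with 1 ≤ k ≤ p.
Pump with i = 2: xy^2z = 0^{p+k} 1^p has p+k occurrences of 0 but only p of 1. Since k ≥ 1 the counts differ, so xy^2z ∉ L.
This is a contradiction; hence L is not regular.

0^{p+k} 1^p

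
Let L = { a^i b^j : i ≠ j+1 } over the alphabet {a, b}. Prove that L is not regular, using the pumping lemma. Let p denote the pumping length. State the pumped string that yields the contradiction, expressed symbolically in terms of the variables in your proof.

a^{p+p!} b^{p+p!-1}

Assume L is regular; let p be its pumping constant.
Choose w = a^p b^{p+p!-1}. Since p ≠ (p+p!-1)+1 = p+p!, w ∈ L; and |w| ≥ p.
Write w = xyz as guaranteed by the lemma, with |xy| ≤ p and |y| > 0.
The first p characters of w are a's, so xy (and hence y) consists only of a's. Write y = a^k, 1 ≤ k ≤ p.
Since 1 ≤ k ≤ p, k divides p!; set t = 1 + p!/k. Then xy^t z has p + (p!/k)·k = p + p! copies of a. Now the a-count is p+p! and (b-count)+1 = (p+p!-1)+1 = p+p!, so i ≠ j+1 fails. So xy^t z = a^{p+p!} b^{p+p!-1} ∉ L.
Contradiction. Therefore L is not regular.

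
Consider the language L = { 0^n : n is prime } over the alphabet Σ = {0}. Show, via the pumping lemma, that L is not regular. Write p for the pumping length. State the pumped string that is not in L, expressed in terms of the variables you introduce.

Assume L is regular; let p be its pumping constant.
Let q be a prime with q ≥ p+2 (infinitely many primes exist), and take w = 0^q ∈ L with |w| = q ≥ p.
Write w = xyz as guaranteed by the lemma, with |xy| ≤ p and |y| ≥ 1.
Then y = 0^k for some k with 1 ≤ k ≤ p.
Since 1 ≤ k ≤ p, |xz| = q-k. Pump with i = q+1: |xy^{q+1}z| = (q-k)+(q+1)k = q+qk = q(1+k), which is composite (both factors ≥ 2). So xy^{q+1}z = 0^{q(1+k)} ∉ L.
This contradicts the pumping lemma, so L is not regular.

0^{q(1+k)}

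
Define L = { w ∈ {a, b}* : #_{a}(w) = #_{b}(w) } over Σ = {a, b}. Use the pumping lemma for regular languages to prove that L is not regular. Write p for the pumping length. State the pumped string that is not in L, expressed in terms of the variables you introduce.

a^{p+k} b^p

Suppose for contradiction that L is regular, and let p be the pumping length.
Choose w = a^p b^p ∈ L with |w| = 2p ≥ p.
The pumping lemma gives a decomposition w = xyz where |xy| ≤ p and y is nonempty.
The first p characters of w are a's, so xy (and hence y) consists only of a's. Write y = a^k, 1 ≤ k ≤ p.
Pump with i = 2: xy^2z = a^{p+k} b^p has p+k occurrences of a but only p of b. Since k ≥ 1 the counts differ, so xy^2z ∉ L.
This contradicts the pumping lemma, so L is not regular.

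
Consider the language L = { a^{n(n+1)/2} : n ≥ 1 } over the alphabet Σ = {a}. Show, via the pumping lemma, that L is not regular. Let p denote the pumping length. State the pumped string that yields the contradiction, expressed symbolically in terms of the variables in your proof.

Assume L is regular; let p be its pumping constant.
Take w = a^{p(p+1)/2} ∈ L with |w| = p(p+1)/2 ≥ p.
Write w = xyz as guaranteed by the lemma, with |xy| ≤ p and y is nonempty.
Then y = a^k for some k with 1 ≤ k ≤ p.
Pump with i = 2: xy^2z = a^{p(p+1)/2+k}. Since 1 ≤ k ≤ p, p(p+1)/2 < p(p+1)/2+k ≤ p(p+1)/2+p < (p+1)(p+2)/2, so p(p+1)/2+k is strictly between consecutive triangular numbers. So xy^2z ∉ L.
Contradiction. Therefore L is not regular.

a^{p(p+1)/2+k}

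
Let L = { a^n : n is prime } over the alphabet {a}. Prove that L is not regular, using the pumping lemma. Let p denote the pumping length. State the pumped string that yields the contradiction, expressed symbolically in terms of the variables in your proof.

Assume L is regular; let p be its pumping constant.
Let q be a prime with q ≥ p+2 (infinitely many primes exist), and take w = a^q ∈ L with |w| = q ≥ p.
By the pumping lemma, w = xyz with |xy| ≤ p and y is nonempty.
Then y = a^k for some k with 1 ≤ k ≤ p.
Since 1 ≤ k ≤ p, |xz| = q-k. Pump with i = q+1: |xy^{q+1}z| = (q-k)+(q+1)k = q+qk = q(1+k), which is composite (both factors ≥ 2). So xy^{q+1}z = a^{q(1+k)} ∉ L.
This is a contradiction; hence L is not regular.

a^{q(1+k)}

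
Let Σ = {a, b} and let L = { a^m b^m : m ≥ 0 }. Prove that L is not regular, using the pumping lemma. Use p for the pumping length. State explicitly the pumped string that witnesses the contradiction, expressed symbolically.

a^{p+k} b^p

Toward a contradiction, assume L is regular with pumping length p.
Let w = a^p b^p ∈ L; note |w| = 2p ≥ p.
Write w = xyz as guaranteed by the lemma, with |xy| ≤ p and |y| ≥ 1.
Because |xy| ≤ p and w begins with p copies of a, we have y = a^k with 1 ≤ k ≤ p.
Pump with i = 2: xy^2z = a^{p+k} b^p. For this to lie in L we would need p = p+k, which forces k = 0. But k ≥ 1, so xy^2z ∉ L.
This contradicts the pumping lemma, so L is not regular.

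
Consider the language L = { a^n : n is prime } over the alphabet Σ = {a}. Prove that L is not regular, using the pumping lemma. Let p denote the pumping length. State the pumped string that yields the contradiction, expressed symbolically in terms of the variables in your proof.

Assume L is regular; let p be its pumping constant.
Let q be a prime with q ≥ p+2 (infinitely many primes exist), and take w = a^q ∈ L with |w| = q ≥ p.
The pumping lemma gives a decomposition w = xyz where |xy| ≤ p and |y| > 0.
Then y = a^k for some k with 1 ≤ k ≤ p.
Since 1 ≤ k ≤ p, |xz| = q-k. Pump with i = q+1: |xy^{q+1}z| = (q-k)+(q+1)k = q+qk = q(1+k), which is composite (both factors ≥ 2). So xy^{q+1}z = a^{q(1+k)} ∉ L.
This contradicts the pumping lemma, so L is not regular.

a^{q(1+k)}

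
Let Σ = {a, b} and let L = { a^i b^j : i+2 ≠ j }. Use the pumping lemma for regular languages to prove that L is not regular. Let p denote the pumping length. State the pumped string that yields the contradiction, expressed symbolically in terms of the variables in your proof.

a^{p+p!} b^{p+p!+2}

Assume L is regular. Let p be the pumping length given by the pumping lemma.
Choose w = a^p b^{p+p!+2}. Since p ≠ (p+p!+2)-2 = p+p!, w ∈ L; and |w| ≥ p.
The pumping lemma gives a decomposition w = xyz where |xy| ≤ p and y is nonempty.
Since the first p symbols of w are all a's and |xy| ≤ p, y lies entirely in the leading a-block: y = a^k for some k with 1 ≤ k ≤ p.
Since 1 ≤ k ≤ p, k divides p!; set t = 1 + p!/k. Then xy^t z has p + (p!/k)·k = p + p! copies of a. Now the a-count is p+p! and (b-count)-2 = (p+p!+2)-2 = p+p!, so i+2 ≠ j fails. So xy^t z = a^{p+p!} b^{p+p!+2} ∉ L.
This contradicts the pumping lemma, so L is not regular.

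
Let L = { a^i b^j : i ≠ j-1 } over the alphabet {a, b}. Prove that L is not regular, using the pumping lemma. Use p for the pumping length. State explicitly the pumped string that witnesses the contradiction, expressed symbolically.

Toward a contradiction, assume L is regular with pumping length p.
Choose w = a^p b^{p+p!+1}. Since p ≠ (p+p!+1)-1 = p+p!, w ∈ L; and |w| ≥ p.
The pumping lemma gives a decomposition w = xyz where |xy| ≤ p and y is nonempty.
The first p characters of w are a's, so xy (and hence y) consists only of a's. Write y = a^k, 1 ≤ k ≤ p.
Since 1 ≤ k ≤ p, k divides p!; set t = 1 + p!/k. Then xy^t z has p + (p!/k)·k = p + p! copies of a. Now the a-count is p+p! and (b-count)-1 = (p+p!+1)-1 = p+p!, so i ≠ j-1 fails. So xy^t z = a^{p+p!} b^{p+p!+1} ∉ L.
This contradicts the pumping lemma, so L is not regular.

a^{p+p!} b^{p+p!+1}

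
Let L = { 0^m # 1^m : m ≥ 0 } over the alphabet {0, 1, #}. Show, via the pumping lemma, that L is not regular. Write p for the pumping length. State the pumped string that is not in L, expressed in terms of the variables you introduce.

Suppose for contradiction that L is regular, and let p be the pumping length.
Take w = 0^p # 1^p ∈ L with |w| = 2p+1 ≥ p.
Write w = xyz as guaranteed by the lemma, with |xy| ≤ p and |y| ≥ 1.
Since the first p symbols of w are all 0's and |xy| ≤ p, y lies entirely in the leading 0-block: y = 0^k for some k with 1 ≤ k ≤ p.
Pump with i = 2: xy^2z = 0^{p+k} # 1^p, which would require p+k = p. But k ≥ 1, so xy^2z ∉ L.
This is a contradiction; hence L is not regular.

0^{p+k} # 1^p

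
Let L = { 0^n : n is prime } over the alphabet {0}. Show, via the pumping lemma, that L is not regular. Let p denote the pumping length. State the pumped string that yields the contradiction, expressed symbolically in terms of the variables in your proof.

0^{q(1+k)}

Assume L is regular. Let p be the pumping length given by the pumping lemma.
Let q be a prime with q ≥ p+2 (infinitely many primes exist), and take w = 0^q ∈ L with |w| = q ≥ p.
The pumping lemma gives a decomposition w = xyz where |xy| ≤ p and y is nonempty.
Then y = 0^k for some k with 1 ≤ k ≤ p.
Since 1 ≤ k ≤ p, |xz| = q-k. Pump with i = q+1: |xy^{q+1}z| = (q-k)+(q+1)k = q+qk = q(1+k), which is composite (both factors ≥ 2). So xy^{q+1}z = 0^{q(1+k)} ∉ L.
This is a contradiction; hence L is not regular.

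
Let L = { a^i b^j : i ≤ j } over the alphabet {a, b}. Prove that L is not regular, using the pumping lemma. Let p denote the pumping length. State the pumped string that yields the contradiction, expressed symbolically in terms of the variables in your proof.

Assume L is regular; let p be its pumping constant.
Choose w = a^p b^p ∈ L, with |w| = 2p ≥ p.
The pumping lemma gives a decomposition w = xyz where |xy| ≤ p and |y| ≥ 1.
Since the first p symbols of w are all a's and |xy| ≤ p, y lies entirely in the leading a-block: y = a^k for some k with 1 ≤ k ≤ p.
Consider xy^2z = a^{p+k} b^p. Since k ≥ 1, the a-count p+k exceeds the b-count p, so i ≤ j fails; thus xy^2z ∉ L.
This is a contradiction; hence L is not regular.

a^{p+k} b^p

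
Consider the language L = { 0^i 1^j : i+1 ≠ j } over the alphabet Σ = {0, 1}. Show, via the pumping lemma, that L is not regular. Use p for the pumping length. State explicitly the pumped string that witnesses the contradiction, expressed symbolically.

0^{p+p!} 1^{p+p!+1}

Assume L is regular. Let p be the pumping length given by the pumping lemma.
Choose w = 0^p 1^{p+p!+1}. Since p ≠ (p+p!+1)-1 = p+p!, w ∈ L; and |w| ≥ p.
The pumping lemma gives a decomposition w = xyz where |xy| ≤ p and y is nonempty.
The first p characters of w are 0's, so xy (and hence y) consists only of 0's. Write y = 0^k, 1 ≤ k ≤ p.
Since 1 ≤ k ≤ p, k divides p!; set t = 1 + p!/k. Then xy^t z has p + (p!/k)·k = p + p! copies of 0. Now the 0-count is p+p! and (1-count)-1 = (p+p!+1)-1 = p+p!, so i+1 ≠ j fails. So xy^t z = 0^{p+p!} 1^{p+p!+1} ∉ L.
This is a contradiction; hence L is not regular.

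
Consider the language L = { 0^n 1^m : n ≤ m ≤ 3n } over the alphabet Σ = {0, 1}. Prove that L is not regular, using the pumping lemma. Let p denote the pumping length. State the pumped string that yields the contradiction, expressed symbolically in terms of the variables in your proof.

Toward a contradiction, assume L is regular with pumping length p.
Take w = 0^p 1^p ∈ L (since p ≤ p ≤ 3p), with |w| = 2p ≥ p.
Write w = xyz as guaranteed by the lemma, with |xy| ≤ p and y is nonempty.
Because |xy| ≤ p and w begins with p copies of 0, we have y = 0^k with 1 ≤ k ≤ p.
Pump with i = 2: xy^2z = 0^{p+k} 1^p. Now n = p+k > p = m, so the condition n ≤ m fails. Thus xy^2z ∉ L.
This contradicts the pumping lemma, so L is not regular.

0^{p+k} 1^p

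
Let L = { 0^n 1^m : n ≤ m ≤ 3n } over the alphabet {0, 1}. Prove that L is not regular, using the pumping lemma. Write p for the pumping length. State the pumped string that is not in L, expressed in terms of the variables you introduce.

0^{p+k} 1^p

Assume L is regular. Let p be the pumping length given by the pumping lemma.
Take w = 0^p 1^p ∈ L (since p ≤ p ≤ 3p), with |w| = 2p ≥ p.
The pumping lemma gives a decomposition w = xyz where |xy| ≤ p and |y| > 0.
Since the first p symbols of w are all 0's and |xy| ≤ p, y lies entirely in the leading 0-block: y = 0^k for some k with 1 ≤ k ≤ p.
Pump with i = 2: xy^2z = 0^{p+k} 1^p. Now n = p+k > p = m, so the condition n ≤ m fails. Thus xy^2z ∉ L.
This contradicts the pumping lemma, so L is not regular.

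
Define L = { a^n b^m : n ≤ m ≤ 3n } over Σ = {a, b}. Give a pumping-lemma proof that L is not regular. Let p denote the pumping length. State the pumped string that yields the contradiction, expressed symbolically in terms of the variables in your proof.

a^{p+k} b^p

Suppose for contradiction that L is regular, and let p be the pumping length.
Take w = a^p b^p ∈ L (since p ≤ p ≤ 3p), with |w| = 2p ≥ p.
By the pumping lemma, w = xyz with |xy| ≤ p and |y| ≥ 1.
The first p characters of w are a's, so xy (and hence y) consists only of a's. Write y = a^k, 1 ≤ k ≤ p.
Pump with i = 2: xy^2z = a^{p+k} b^p. Now n = p+k > p = m, so the condition n ≤ m fails. Thus xy^2z ∉ L.
This contradicts the pumping lemma, so L is not regular.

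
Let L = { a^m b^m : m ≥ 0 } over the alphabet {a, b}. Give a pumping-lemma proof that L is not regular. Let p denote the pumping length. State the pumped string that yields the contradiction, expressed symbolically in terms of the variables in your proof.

Toward a contradiction, assume L is regular with pumping length p.
Let w = a^p b^p ∈ L; note |w| = 2p ≥ p.
By the pumping lemma, w = xyz with |xy| ≤ p and |y| > 0.
The first p characters of w are a's, so xy (and hence y) consists only of a's. Write y = a^k, 1 ≤ k ≤ p.
Pump with i = 2: xy^2z = a^{p+k} b^p. For this to lie in L we would need p = p+k, which forces k = 0. But k ≥ 1, so xy^2z ∉ L.
Contradiction. Therefore L is not regular.

a^{p+k} b^p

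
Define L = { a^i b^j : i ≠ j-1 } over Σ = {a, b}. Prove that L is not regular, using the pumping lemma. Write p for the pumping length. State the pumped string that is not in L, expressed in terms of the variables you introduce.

a^{p+p!} b^{p+p!+1}

Assume L is regular; let p be its pumping constant.
Choose w = a^p b^{p+p!+1}. Since p ≠ (p+p!+1)-1 = p+p!, w ∈ L; and |w| ≥ p.
Write w = xyz as guaranteed by the lemma, with |xy| ≤ p and |y| > 0.
Since the first p symbols of w are all a's and |xy| ≤ p, y lies entirely in the leading a-block: y = a^k for some k with 1 ≤ k ≤ p.
Since 1 ≤ k ≤ p, k divides p!; set t = 1 + p!/k. Then xy^t z has p + (p!/k)·k = p + p! copies of a. Now the a-count is p+p! and (b-count)-1 = (p+p!+1)-1 = p+p!, so i ≠ j-1 fails. So xy^t z = a^{p+p!} b^{p+p!+1} ∉ L.
Contradiction. Therefore L is not regular.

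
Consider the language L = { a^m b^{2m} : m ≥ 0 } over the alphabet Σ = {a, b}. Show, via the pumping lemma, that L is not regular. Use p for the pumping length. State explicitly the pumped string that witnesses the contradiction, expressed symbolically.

a^{p+k} b^{2p}

Toward a contradiction, assume L is regular with pumping length p.
Take w = a^p b^{2p}. Then w ∈ L and |w| = 3p ≥ p.
Write w = xyz as guaranteed by the lemma, with |xy| ≤ p and |y| ≥ 1.
Since the first p symbols of w are all a's and |xy| ≤ p, y lies entirely in the leading a-block: y = a^k for some k with 1 ≤ k ≤ p.
Pump with i = 2: xy^2z = a^{p+k} b^{2p}. For this to lie in L we would need 2p = 2(p+k), which forces k = 0. But k ≥ 1, so xy^2z ∉ L.
Contradiction. Therefore L is not regular.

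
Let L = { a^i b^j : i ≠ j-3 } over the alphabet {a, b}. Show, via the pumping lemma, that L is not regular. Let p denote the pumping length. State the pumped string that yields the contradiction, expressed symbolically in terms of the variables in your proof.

Toward a contradiction, assume L is regular with pumping length p.
Choose w = a^p b^{p+p!+3}. Since p ≠ (p+p!+3)-3 = p+p!, w ∈ L; and |w| ≥ p.
The pumping lemma gives a decomposition w = xyz where |xy| ≤ p and |y| > 0.
The first p characters of w are a's, so xy (and hence y) consists only of a's. Write y = a^k, 1 ≤ k ≤ p.
Since 1 ≤ k ≤ p, k divides p!; set t = 1 + p!/k. Then xy^t z has p + (p!/k)·k = p + p! copies of a. Now the a-count is p+p! and (b-count)-3 = (p+p!+3)-3 = p+p!, so i ≠ j-3 fails. So xy^t z = a^{p+p!} b^{p+p!+3} ∉ L.
This contradicts the pumping lemma, so L is not regular.

a^{p+p!} b^{p+p!+3}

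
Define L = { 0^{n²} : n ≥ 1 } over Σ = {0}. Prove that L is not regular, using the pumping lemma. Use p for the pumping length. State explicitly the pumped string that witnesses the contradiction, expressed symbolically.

Assume L is regular. Let p be the pumping length given by the pumping lemma.
Take w = 0^{p²} ∈ L with |w| = p² ≥ p.
By the pumping lemma, w = xyz with |xy| ≤ p and |y| ≥ 1.
Then y = 0^k for some k with 1 ≤ k ≤ p.
Pump with i = 2: xy^2z = 0^{p²+k}. Since 1 ≤ k ≤ p, p² < p²+k ≤ p²+p < (p+1)², so p²+k lies strictly between consecutive squares and is not a perfect square. So xy^2z ∉ L.
Contradiction. Therefore L is not regular.

0^{p²+k}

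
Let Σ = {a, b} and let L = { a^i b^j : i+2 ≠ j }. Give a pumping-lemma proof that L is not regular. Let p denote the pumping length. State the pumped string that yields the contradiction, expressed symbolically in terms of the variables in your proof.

a^{p+p!} b^{p+p!+2}

Assume L is regular. Let p be the pumping length given by the pumping lemma.
Choose w = a^p b^{p+p!+2}. Since p ≠ (p+p!+2)-2 = p+p!, w ∈ L; and |w| ≥ p.
By the pumping lemma, w = xyz with |xy| ≤ p and |y| ≥ 1.
Since the first p symbols of w are all a's and |xy| ≤ p, y lies entirely in the leading a-block: y = a^k for some k with 1 ≤ k ≤ p.
Since 1 ≤ k ≤ p, k divides p!; set t = 1 + p!/k. Then xy^t z has p + (p!/k)·k = p + p! copies of a. Now the a-count is p+p! and (b-count)-2 = (p+p!+2)-2 = p+p!, so i+2 ≠ j fails. So xy^t z = a^{p+p!} b^{p+p!+2} ∉ L.
This is a contradiction; hence L is not regular.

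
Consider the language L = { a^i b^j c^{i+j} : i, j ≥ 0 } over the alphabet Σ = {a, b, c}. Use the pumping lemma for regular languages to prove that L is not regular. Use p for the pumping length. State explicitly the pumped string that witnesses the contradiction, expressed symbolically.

Assume L is regular. Let p be the pumping length given by the pumping lemma.
Take w = a^p b^p c^{2p} ∈ L (with i=j=p, i+j=2p), |w| = 4p ≥ p.
By the pumping lemma, w = xyz with |xy| ≤ p and y is nonempty.
The first p characters of w are a's, so xy (and hence y) consists only of a's. Write y = a^k, 1 ≤ k ≤ p.
Consider xy^2z = a^{p+k} b^p c^{2p}. Now the a- and b-counts sum to 2p+k, but the c-count is 2p ≠ 2p+k. So xy^2z ∉ L.
This contradicts the pumping lemma, so L is not regular.

a^{p+k} b^p c^{2p}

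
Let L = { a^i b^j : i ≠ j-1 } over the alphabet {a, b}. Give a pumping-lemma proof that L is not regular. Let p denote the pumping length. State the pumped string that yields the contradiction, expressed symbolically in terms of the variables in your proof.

a^{p+p!} b^{p+p!+1}

Suppose for contradiction that L is regular, and let p be the pumping length.
Choose w = a^p b^{p+p!+1}. Since p ≠ (p+p!+1)-1 = p+p!, w ∈ L; and |w| ≥ p.
Write w = xyz as guaranteed by the lemma, with |xy| ≤ p and y is nonempty.
Since the first p symbols of w are all a's and |xy| ≤ p, y lies entirely in the leading a-block: y = a^k for some k with 1 ≤ k ≤ p.
Since 1 ≤ k ≤ p, k divides p!; set t = 1 + p!/k. Then xy^t z has p + (p!/k)·k = p + p! copies of a. Now the a-count is p+p! and (b-count)-1 = (p+p!+1)-1 = p+p!, so i ≠ j-1 fails. So xy^t z = a^{p+p!} b^{p+p!+1} ∉ L.
Contradiction. Therefore L is not regular.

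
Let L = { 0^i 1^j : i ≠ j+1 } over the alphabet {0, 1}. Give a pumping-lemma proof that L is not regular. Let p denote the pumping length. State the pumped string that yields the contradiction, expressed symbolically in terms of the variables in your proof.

Suppose for contradiction that L is regular, and let p be the pumping length.
Choose w = 0^p 1^{p+p!-1}. Since p ≠ (p+p!-1)+1 = p+p!, w ∈ L; and |w| ≥ p.
The pumping lemma gives a decomposition w = xyz where |xy| ≤ p and |y| ≥ 1.
Since the first p symbols of w are all 0's and |xy| ≤ p, y lies entirely in the leading 0-block: y = 0^k for some k with 1 ≤ k ≤ p.
Since 1 ≤ k ≤ p, k divides p!; set t = 1 + p!/k. Then xy^t z has p + (p!/k)·k = p + p! copies of 0. Now the 0-count is p+p! and (1-count)+1 = (p+p!-1)+1 = p+p!, so i ≠ j+1 fails. So xy^t z = 0^{p+p!} 1^{p+p!-1} ∉ L.
This is a contradiction; hence L is not regular.

0^{p+p!} 1^{p+p!-1}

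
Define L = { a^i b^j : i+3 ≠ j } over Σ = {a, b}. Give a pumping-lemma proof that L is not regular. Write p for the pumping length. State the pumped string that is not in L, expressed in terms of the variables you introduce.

Suppose for contradiction that L is regular, and let p be the pumping length.
Choose w = a^p b^{p+p!+3}. Since p ≠ (p+p!+3)-3 = p+p!, w ∈ L; and |w| ≥ p.
Write w = xyz as guaranteed by the lemma, with |xy| ≤ p and y is nonempty.
Because |xy| ≤ p and w begins with p copies of a, we have y = a^k with 1 ≤ k ≤ p.
Since 1 ≤ k ≤ p, k divides p!; set t = 1 + p!/k. Then xy^t z has p + (p!/k)·k = p + p! copies of a. Now the a-count is p+p! and (b-count)-3 = (p+p!+3)-3 = p+p!, so i+3 ≠ j fails. So xy^t z = a^{p+p!} b^{p+p!+3} ∉ L.
Contradiction. Therefore L is not regular.

a^{p+p!} b^{p+p!+3}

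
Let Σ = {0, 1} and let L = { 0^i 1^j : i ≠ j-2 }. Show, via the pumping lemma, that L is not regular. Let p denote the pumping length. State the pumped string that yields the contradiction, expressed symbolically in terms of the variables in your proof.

0^{p+p!} 1^{p+p!+2}

Assume L is regular. Let p be the pumping length given by the pumping lemma.
Choose w = 0^p 1^{p+p!+2}. Since p ≠ (p+p!+2)-2 = p+p!, w ∈ L; and |w| ≥ p.
Write w = xyz as guaranteed by the lemma, with |xy| ≤ p and |y| ≥ 1.
Because |xy| ≤ p and w begins with p copies of 0, we have y = 0^k with 1 ≤ k ≤ p.
Since 1 ≤ k ≤ p, k divides p!; set t = 1 + p!/k. Then xy^t z has p + (p!/k)·k = p + p! copies of 0. Now the 0-count is p+p! and (1-count)-2 = (p+p!+2)-2 = p+p!, so i ≠ j-2 fails. So xy^t z = 0^{p+p!} 1^{p+p!+2} ∉ L.
This contradicts the pumping lemma, so L is not regular.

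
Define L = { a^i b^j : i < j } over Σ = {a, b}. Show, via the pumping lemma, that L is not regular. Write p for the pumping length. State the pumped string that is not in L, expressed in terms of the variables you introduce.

a^{p+k} b^{p+1}

Assume L is regular. Let p be the pumping length given by the pumping lemma.
Choose w = a^p b^{p+1} ∈ L, with |w| = 2p+1 ≥ p.
By the pumping lemma, w = xyz with |xy| ≤ p and |y| ≥ 1.
The first p characters of w are a's, so xy (and hence y) consists only of a's. Write y = a^k, 1 ≤ k ≤ p.
Consider xy^2z = a^{p+k} b^{p+1}. Since k ≥ 1, the a-count p+k is at least p+1, so i < j fails; thus xy^2z ∉ L.
Contradiction. Therefore L is not regular.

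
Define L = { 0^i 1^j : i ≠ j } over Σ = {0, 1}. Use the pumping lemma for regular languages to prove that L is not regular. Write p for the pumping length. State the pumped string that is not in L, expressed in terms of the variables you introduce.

Assume L is regular. Let p be the pumping length given by the pumping lemma.
Choose w = 0^p 1^{p+p!}. Since p ≠ p+p!, w ∈ L; and |w| ≥ p.
By the pumping lemma, w = xyz with |xy| ≤ p and |y| > 0.
The first p characters of w are 0's, so xy (and hence y) consists only of 0's. Write y = 0^k, 1 ≤ k ≤ p.
Since 1 ≤ k ≤ p, k divides p!; set t = 1 + p!/k. Then xy^t z has p + (p!/k)·k = p + p! copies of 0. Now the 0-count equals the 1-count, so i ≠ j fails. So xy^t z = 0^{p+p!} 1^{p+p!} ∉ L.
This contradicts the pumping lemma, so L is not regular.

0^{p+p!} 1^{p+p!}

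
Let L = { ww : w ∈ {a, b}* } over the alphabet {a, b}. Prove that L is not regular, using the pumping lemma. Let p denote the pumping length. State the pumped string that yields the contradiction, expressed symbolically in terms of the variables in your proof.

a^{p+k} b^p a^p b^p

Assume L is regular; let p be its pumping constant.
Take w = a^p b^p a^p b^p = uu where u = a^pb^p; then w ∈ L and |w| = 4p ≥ p.
Write w = xyz as guaranteed by the lemma, with |xy| ≤ p and |y| > 0.
Since the first p symbols of w are all a's and |xy| ≤ p, y lies entirely in the leading a-block: y = a^k for some k with 1 ≤ k ≤ p.
Pump with i = 2: xy^2z = a^{p+k} b^p a^p b^p, of length 4p+k. Suppose this equals vv. The string starts with a and ends with b, so v does too; thus the boundary between the two copies of v is a b→a transition. There is exactly one such transition, at position 2p+k, so |v| = 2p+k and |vv| = 4p+2k ≠ 4p+k since k ≥ 1. So xy^2z ∉ L.
This is a contradiction; hence L is not regular.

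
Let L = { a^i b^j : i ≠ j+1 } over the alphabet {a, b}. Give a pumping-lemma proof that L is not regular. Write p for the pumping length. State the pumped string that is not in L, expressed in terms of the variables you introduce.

a^{p+p!} b^{p+p!-1}

Assume L is regular. Let p be the pumping length given by the pumping lemma.
Choose w = a^p b^{p+p!-1}. Since p ≠ (p+p!-1)+1 = p+p!, w ∈ L; and |w| ≥ p.
The pumping lemma gives a decomposition w = xyz where |xy| ≤ p and |y| ≥ 1.
The first p characters of w are a's, so xy (and hence y) consists only of a's. Write y = a^k, 1 ≤ k ≤ p.
Since 1 ≤ k ≤ p, k divides p!; set t = 1 + p!/k. Then xy^t z has p + (p!/k)·k = p + p! copies of a. Now the a-count is p+p! and (b-count)+1 = (p+p!-1)+1 = p+p!, so i ≠ j+1 fails. So xy^t z = a^{p+p!} b^{p+p!-1} ∉ L.
Contradiction. Therefore L is not regular.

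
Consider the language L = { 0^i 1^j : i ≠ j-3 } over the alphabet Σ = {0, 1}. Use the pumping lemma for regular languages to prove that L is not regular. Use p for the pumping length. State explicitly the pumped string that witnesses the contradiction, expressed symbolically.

0^{p+p!} 1^{p+p!+3}

Assume L is regular; let p be its pumping constant.
Choose w = 0^p 1^{p+p!+3}. Since p ≠ (p+p!+3)-3 = p+p!, w ∈ L; and |w| ≥ p.
Write w = xyz as guaranteed by the lemma, with |xy| ≤ p and |y| ≥ 1.
Because |xy| ≤ p and w begins with p copies of 0, we have y = 0^k with 1 ≤ k ≤ p.
Since 1 ≤ k ≤ p, k divides p!; set t = 1 + p!/k. Then xy^t z has p + (p!/k)·k = p + p! copies of 0. Now the 0-count is p+p! and (1-count)-3 = (p+p!+3)-3 = p+p!, so i ≠ j-3 fails. So xy^t z = 0^{p+p!} 1^{p+p!+3} ∉ L.
Contradiction. Therefore L is not regular.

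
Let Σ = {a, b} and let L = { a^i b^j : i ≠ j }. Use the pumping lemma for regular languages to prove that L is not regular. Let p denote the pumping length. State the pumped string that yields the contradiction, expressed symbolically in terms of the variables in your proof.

Assume L is regular; let p be its pumping constant.
Choose w = a^p b^{p+p!}. Since p ≠ p+p!, w ∈ L; and |w| ≥ p.
By the pumping lemma, w = xyz with |xy| ≤ p and |y| ≥ 1.
Since the first p symbols of w are all a's and |xy| ≤ p, y lies entirely in the leading a-block: y = a^k for some k with 1 ≤ k ≤ p.
Since 1 ≤ k ≤ p, k divides p!; set t = 1 + p!/k. Then xy^t z has p + (p!/k)·k = p + p! copies of a. Now the a-count equals the b-count, so i ≠ j fails. So xy^t z = a^{p+p!} b^{p+p!} ∉ L.
This is a contradiction; hence L is not regular.

a^{p+p!} b^{p+p!}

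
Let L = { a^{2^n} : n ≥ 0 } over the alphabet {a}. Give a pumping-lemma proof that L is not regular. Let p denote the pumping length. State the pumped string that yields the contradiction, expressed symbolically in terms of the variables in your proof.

a^{2^p+k}

Assume L is regular. Let p be the pumping length given by the pumping lemma.
Take w = a^{2^p} ∈ L with |w| = 2^p ≥ p.
Write w = xyz as guaranteed by the lemma, with |xy| ≤ p and y is nonempty.
Then y = a^k for some k with 1 ≤ k ≤ p.
Pump with i = 2: xy^2z = a^{2^p+k}. Since 1 ≤ k ≤ p < 2^p, we have 2^p < 2^p+k < 2^{p+1}, so 2^p+k is not a power of 2. So xy^2z ∉ L.
This is a contradiction; hence L is not regular.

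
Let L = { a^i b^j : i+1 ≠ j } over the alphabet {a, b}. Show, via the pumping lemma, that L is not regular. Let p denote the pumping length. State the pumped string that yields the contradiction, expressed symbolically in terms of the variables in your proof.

Assume L is regular; let p be its pumping constant.
Choose w = a^p b^{p+p!+1}. Since p ≠ (p+p!+1)-1 = p+p!, w ∈ L; and |w| ≥ p.
By the pumping lemma, w = xyz with |xy| ≤ p and y is nonempty.
The first p characters of w are a's, so xy (and hence y) consists only of a's. Write y = a^k, 1 ≤ k ≤ p.
Since 1 ≤ k ≤ p, k divides p!; set t = 1 + p!/k. Then xy^t z has p + (p!/k)·k = p + p! copies of a. Now the a-count is p+p! and (b-count)-1 = (p+p!+1)-1 = p+p!, so i+1 ≠ j fails. So xy^t z = a^{p+p!} b^{p+p!+1} ∉ L.
Contradiction. Therefore L is not regular.

a^{p+p!} b^{p+p!+1}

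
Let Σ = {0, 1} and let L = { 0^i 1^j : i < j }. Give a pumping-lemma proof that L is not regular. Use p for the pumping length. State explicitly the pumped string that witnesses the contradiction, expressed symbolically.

0^{p+k} 1^{p+1}

Suppose for contradiction that L is regular, and let p be the pumping length.
Choose w = 0^p 1^{p+1} ∈ L, with |w| = 2p+1 ≥ p.
Write w = xyz as guaranteed by the lemma, with |xy| ≤ p and y is nonempty.
Since the first p symbols of w are all 0's and |xy| ≤ p, y lies entirely in the leading 0-block: y = 0^k for some k with 1 ≤ k ≤ p.
Consider xy^2z = 0^{p+k} 1^{p+1}. Since k ≥ 1, the 0-count p+k is at least p+1, so i < j fails; thus xy^2z ∉ L.
This contradicts the pumping lemma, so L is not regular.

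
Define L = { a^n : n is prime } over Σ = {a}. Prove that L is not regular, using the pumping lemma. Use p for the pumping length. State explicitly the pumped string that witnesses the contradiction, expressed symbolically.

Toward a contradiction, assume L is regular with pumping length p.
Let q be a prime with q ≥ p+2 (infinitely many primes exist), and take w = a^q ∈ L with |w| = q ≥ p.
The pumping lemma gives a decomposition w = xyz where |xy| ≤ p and y is nonempty.
Then y = a^k for some k with 1 ≤ k ≤ p.
Since 1 ≤ k ≤ p, |xz| = q-k. Pump with i = q+1: |xy^{q+1}z| = (q-k)+(q+1)k = q+qk = q(1+k), which is composite (both factors ≥ 2). So xy^{q+1}z = a^{q(1+k)} ∉ L.
This is a contradiction; hence L is not regular.

a^{q(1+k)}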